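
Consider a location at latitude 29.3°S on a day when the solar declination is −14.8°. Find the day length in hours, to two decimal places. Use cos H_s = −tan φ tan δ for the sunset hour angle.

−tan φ tan δ = −(-0.5612)(-0.2642) = -0.1483; H_s = arccos(-0.1483) = 98.53°.
Day length = 2 H_s / 15° h⁻¹ = 197.06° / 15 = 13.137 h.

13.14 hours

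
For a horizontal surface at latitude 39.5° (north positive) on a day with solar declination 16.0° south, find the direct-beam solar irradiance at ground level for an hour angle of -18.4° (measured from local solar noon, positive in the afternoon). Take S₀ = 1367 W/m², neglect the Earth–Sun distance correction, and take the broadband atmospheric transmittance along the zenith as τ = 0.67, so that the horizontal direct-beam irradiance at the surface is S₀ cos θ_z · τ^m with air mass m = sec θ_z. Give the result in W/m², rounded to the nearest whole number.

With φ = 39.5°, δ = -16.0°, H = -18.40°: sin φ sin δ = -0.1753, cos φ cos δ cos H = 0.7038, so cos θ_z = 0.5285.
Air mass m = 1/cos θ_z = 1/0.5285 = 1.892; τ^m = 0.67^1.892 = 0.4687.
Surface direct beam = 1367 × 0.5285 × 0.4687 = 338.62 W/m².

339 W/m²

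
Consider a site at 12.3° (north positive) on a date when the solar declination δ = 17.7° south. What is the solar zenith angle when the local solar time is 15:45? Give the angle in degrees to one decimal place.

63.1°

Hour angle H = 15° × (15.75 − 12) = 56.25°.
With φ = 12.3°, δ = -17.7°, H = 56.25°: sin φ sin δ = -0.0648, cos φ cos δ cos H = 0.5171, so cos θ_z = 0.4523.
θ_z = arccos(0.4523) = 63.11°.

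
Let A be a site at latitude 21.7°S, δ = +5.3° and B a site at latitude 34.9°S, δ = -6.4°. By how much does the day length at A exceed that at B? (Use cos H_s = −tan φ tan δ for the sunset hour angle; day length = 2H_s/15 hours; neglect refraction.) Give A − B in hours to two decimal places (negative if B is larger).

-0.88 h

A: H_s = arccos(−tan -21.7° · tan 5.3°) = 87.88°, so 2H_s/15 = 11.7173 h.
B: H_s = arccos(−tan -34.9° · tan -6.4°) = 94.49°, so 2H_s/15 = 12.5987 h.
A − B = 11.7173 − 12.5987 = -0.8814 h.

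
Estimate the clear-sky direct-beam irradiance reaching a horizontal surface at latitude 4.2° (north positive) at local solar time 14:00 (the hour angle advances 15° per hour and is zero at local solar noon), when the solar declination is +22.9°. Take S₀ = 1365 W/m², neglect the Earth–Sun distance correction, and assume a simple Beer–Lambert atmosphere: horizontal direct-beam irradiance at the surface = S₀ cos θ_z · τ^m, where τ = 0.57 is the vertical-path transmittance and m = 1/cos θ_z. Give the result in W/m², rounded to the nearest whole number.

569 W/m²

Hour angle H = 15° × (14 − 12) = 30.00°.
With φ = 4.2°, δ = 22.9°, H = 30.00°: sin φ sin δ = 0.0285, cos φ cos δ cos H = 0.7956, so cos θ_z = 0.8241.
Air mass m = 1/cos θ_z = 1/0.8241 = 1.213; τ^m = 0.57^1.213 = 0.5057.
Surface direct beam = 1365 × 0.8241 × 0.5057 = 568.86 W/m².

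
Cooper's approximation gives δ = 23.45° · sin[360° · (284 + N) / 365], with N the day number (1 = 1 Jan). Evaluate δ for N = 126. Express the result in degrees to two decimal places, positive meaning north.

360 × (284 + 126) / 365 = 404.384°; sin(404.384°) = 0.6995.
δ = 23.45 × 0.6995 = 16.403° ≈ +16.40°.

+16.40°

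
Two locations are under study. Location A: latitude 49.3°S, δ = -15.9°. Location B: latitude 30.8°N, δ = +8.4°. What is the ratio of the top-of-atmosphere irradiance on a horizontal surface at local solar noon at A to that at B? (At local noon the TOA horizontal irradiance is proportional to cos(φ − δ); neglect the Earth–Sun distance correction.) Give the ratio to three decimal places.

A: cos θ_z = cos(-49.3° − (-15.9°)) = 0.8348.
B: cos θ_z = cos(30.8° − (8.4°)) = 0.9245.
Ratio A/B = 0.8348 / 0.9245 = 0.9030.

0.903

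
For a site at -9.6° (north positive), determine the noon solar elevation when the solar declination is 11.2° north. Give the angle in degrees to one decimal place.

69.2°

At local solar noon the hour angle is zero, so the elevation is 90° − |φ − δ| = 90° − |-9.6° − (11.2°)| = 90° − 20.8° = 69.2°.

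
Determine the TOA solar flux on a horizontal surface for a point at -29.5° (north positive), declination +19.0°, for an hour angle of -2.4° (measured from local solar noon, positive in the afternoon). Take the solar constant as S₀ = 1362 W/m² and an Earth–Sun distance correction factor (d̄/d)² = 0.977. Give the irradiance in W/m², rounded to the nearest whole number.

881 W/m²

cos θ_z = sin(-29.5°) sin(19.0°) + cos(-29.5°) cos(19.0°) cos(-2.40°) = -0.1603 + 0.8222 = 0.6619.
Top-of-atmosphere irradiance = S₀ (d̄/d)² cos θ_z = 1362 × 0.977 × 0.6619 = 880.77 W/m².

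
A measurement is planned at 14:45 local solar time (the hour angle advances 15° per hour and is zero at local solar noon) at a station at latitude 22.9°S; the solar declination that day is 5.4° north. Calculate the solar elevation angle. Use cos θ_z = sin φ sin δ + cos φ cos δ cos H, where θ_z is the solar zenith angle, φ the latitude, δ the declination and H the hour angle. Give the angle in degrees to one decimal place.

40.8°

Hour angle H = 15° × (14.75 − 12) = 41.25°.
cos θ_z = sin(-22.9°) sin(5.4°) + cos(-22.9°) cos(5.4°) cos(41.25°) = -0.0366 + 0.6895 = 0.6529.
θ_z = arccos(0.6529) = 49.24°, so the elevation is 90° − 49.24° = 40.76°.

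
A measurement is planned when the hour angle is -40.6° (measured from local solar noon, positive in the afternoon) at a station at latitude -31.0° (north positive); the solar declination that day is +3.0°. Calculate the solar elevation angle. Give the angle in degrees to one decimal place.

38.5°

cos θ_z = sin(-31.0°) sin(3.0°) + cos(-31.0°) cos(3.0°) cos(-40.60°) = -0.0270 + 0.6499 = 0.6229.
θ_z = arccos(0.6229) = 51.47°, so the elevation is 90° − 51.47° = 38.53°.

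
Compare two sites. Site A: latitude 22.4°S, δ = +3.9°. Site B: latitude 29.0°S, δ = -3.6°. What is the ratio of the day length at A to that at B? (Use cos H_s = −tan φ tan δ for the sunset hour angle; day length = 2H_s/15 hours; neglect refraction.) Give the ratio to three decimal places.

0.961

A: H_s = arccos(−tan -22.4° · tan 3.9°) = 88.39°, so 2H_s/15 = 11.7853 h.
B: H_s = arccos(−tan -29.0° · tan -3.6°) = 92.00°, so 2H_s/15 = 12.2667 h.
Ratio A/B = 11.7853 / 12.2667 = 0.9608.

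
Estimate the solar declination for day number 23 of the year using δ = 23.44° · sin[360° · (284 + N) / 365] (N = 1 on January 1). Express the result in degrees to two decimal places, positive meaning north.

-19.70°

360 × (284 + 23) / 365 = 302.795°; sin(302.795°) = -0.8406.
δ = 23.44 × -0.8406 = -19.704° ≈ -19.70°.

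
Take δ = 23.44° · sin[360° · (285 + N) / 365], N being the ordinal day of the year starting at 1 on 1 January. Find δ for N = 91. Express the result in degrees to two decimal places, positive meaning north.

+4.41°

360 × (285 + 91) / 365 = 370.849°; sin(370.849°) = 0.1882.
δ = 23.44 × 0.1882 = 4.411° ≈ +4.41°.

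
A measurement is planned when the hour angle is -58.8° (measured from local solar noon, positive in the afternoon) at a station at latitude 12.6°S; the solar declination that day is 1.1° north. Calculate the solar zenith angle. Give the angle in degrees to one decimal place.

cos θ_z = sin(-12.6°) sin(1.1°) + cos(-12.6°) cos(1.1°) cos(-58.80°) = -0.0042 + 0.5055 = 0.5013.
θ_z = arccos(0.5013) = 59.91°.

59.9°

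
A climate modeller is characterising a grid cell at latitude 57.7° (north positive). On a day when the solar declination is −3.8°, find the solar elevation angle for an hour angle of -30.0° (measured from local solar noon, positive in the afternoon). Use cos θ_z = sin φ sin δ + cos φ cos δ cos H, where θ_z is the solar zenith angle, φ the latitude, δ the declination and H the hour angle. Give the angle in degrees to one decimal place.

23.9°

cos θ_z = sin(57.7°) sin(-3.8°) + cos(57.7°) cos(-3.8°) cos(-30.00°) = -0.0560 + 0.4617 = 0.4057.
θ_z = arccos(0.4057) = 66.06°, so the elevation is 90° − 66.06° = 23.94°.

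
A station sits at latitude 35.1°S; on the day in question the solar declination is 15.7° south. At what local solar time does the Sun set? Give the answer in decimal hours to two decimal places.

18.76 h

−tan φ tan δ = −(-0.7028)(-0.2811) = -0.1976; H_s = arccos(-0.1976) = 101.40°.
Sunset is at 12 + H_s/15 = 12 + 6.760 = 18.760 h local solar time.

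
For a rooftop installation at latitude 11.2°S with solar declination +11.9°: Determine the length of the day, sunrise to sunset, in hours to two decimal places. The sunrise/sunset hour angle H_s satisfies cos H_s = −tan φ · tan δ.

cos H_s = −tan(-11.2°) · tan(11.9°) = 0.0417, so H_s = arccos(0.0417) = 87.61°.
Day length = 2 H_s / 15° h⁻¹ = 175.22° / 15 = 11.681 h.

11.68 hours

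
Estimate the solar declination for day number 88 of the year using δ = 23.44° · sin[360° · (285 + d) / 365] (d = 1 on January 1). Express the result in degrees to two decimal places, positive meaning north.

+3.22°

360 × (285 + 88) / 365 = 367.890°; sin(367.890°) = 0.1373.
δ = 23.44 × 0.1373 = 3.218° ≈ +3.22°.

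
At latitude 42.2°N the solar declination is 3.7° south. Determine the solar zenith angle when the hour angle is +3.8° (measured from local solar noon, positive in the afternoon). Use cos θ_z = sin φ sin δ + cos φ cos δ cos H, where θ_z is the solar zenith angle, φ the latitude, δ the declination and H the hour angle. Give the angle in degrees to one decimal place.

cos θ_z = sin φ sin δ + cos φ cos δ cos H = (0.6717)(-0.0645) + (0.7408)(0.9979)(0.9978) = 0.6943.
θ_z = arccos(0.6943) = 46.03°.

46.0°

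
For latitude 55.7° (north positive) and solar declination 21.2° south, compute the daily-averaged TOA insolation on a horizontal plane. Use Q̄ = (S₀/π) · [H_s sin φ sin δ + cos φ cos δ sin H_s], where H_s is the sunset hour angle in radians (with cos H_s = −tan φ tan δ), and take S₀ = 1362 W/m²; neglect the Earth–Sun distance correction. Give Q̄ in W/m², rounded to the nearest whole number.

62 W/m²

The sunset hour angle satisfies cos H_s = −tan φ tan δ = 0.5686, giving H_s = 55.35°. In radians, H_s = 0.9660.
H_s sin φ sin δ = 0.9660 × 0.8261 × -0.3616 = -0.2886.
cos φ cos δ sin H_s = 0.5635 × 0.9323 × 0.8226 = 0.4322.
Q̄ = (1362/π) × (-0.2886 + 0.4322) = 433.54 × 0.1436 = 62.26 W/m².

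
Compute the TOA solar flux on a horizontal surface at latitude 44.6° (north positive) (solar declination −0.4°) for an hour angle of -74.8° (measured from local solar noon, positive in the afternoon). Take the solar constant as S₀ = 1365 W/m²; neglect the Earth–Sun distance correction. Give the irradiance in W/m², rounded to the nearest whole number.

248 W/m²

With φ = 44.6°, δ = -0.4°, H = -74.80°: sin φ sin δ = -0.0049, cos φ cos δ cos H = 0.1867, so cos θ_z = 0.1818.
Top-of-atmosphere irradiance = S₀ cos θ_z = 1365 × 0.1818 = 248.16 W/m².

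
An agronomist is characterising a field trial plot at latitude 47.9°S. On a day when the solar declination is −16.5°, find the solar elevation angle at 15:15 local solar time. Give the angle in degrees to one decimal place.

Hour angle H = 15° × (15.25 − 12) = 48.75°.
With φ = -47.9°, δ = -16.5°, H = 48.75°: sin φ sin δ = 0.2107, cos φ cos δ cos H = 0.4238, so cos θ_z = 0.6345.
θ_z = arccos(0.6345) = 50.62°, so the elevation is 90° − 50.62° = 39.38°.

39.4°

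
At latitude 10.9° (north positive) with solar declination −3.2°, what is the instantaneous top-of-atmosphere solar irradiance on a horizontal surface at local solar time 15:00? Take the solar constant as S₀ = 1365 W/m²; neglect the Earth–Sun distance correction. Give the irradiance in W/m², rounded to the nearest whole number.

932 W/m²

Hour angle H = 15° × (15 − 12) = 45.00°.
cos θ_z = sin(10.9°) sin(-3.2°) + cos(10.9°) cos(-3.2°) cos(45.00°) = -0.0106 + 0.6933 = 0.6827.
Top-of-atmosphere irradiance = S₀ cos θ_z = 1365 × 0.6827 = 931.89 W/m².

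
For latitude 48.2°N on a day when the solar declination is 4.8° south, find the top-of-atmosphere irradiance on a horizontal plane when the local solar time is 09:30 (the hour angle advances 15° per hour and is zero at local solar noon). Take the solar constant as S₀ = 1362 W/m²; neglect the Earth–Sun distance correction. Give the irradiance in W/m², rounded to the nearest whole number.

Hour angle H = 15° × (9.5 − 12) = -37.50°.
cos θ_z = sin(48.2°) sin(-4.8°) + cos(48.2°) cos(-4.8°) cos(-37.50°) = -0.0624 + 0.5269 = 0.4645.
Top-of-atmosphere irradiance = S₀ cos θ_z = 1362 × 0.4645 = 632.65 W/m².

633 W/m²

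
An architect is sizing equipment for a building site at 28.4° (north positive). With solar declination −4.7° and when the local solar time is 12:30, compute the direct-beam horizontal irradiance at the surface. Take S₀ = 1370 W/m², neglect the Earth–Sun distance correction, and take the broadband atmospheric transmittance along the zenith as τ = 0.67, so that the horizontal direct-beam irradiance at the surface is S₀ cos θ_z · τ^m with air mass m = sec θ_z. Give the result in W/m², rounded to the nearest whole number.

702 W/m²

Hour angle H = 15° × (12.5 − 12) = 7.50°.
With φ = 28.4°, δ = -4.7°, H = 7.50°: sin φ sin δ = -0.0390, cos φ cos δ cos H = 0.8692, so cos θ_z = 0.8302.
Air mass m = 1/cos θ_z = 1/0.8302 = 1.205; τ^m = 0.67^1.205 = 0.6172.
Surface direct beam = 1370 × 0.8302 × 0.6172 = 701.99 W/m².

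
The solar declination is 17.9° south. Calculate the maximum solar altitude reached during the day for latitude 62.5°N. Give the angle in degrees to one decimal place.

At local solar noon the hour angle is zero, so the elevation is 90° − |φ − δ| = 90° − |62.5° − (-17.9°)| = 90° − 80.4° = 9.6°.

9.6°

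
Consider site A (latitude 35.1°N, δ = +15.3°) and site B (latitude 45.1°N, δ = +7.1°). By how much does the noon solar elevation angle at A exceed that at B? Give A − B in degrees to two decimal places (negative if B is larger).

+18.20°

A: 90° − |35.1 − (15.3)| = 70.20°.
B: 90° − |45.1 − (7.1)| = 52.00°.
A − B = 70.20 − 52.00 = 18.20°.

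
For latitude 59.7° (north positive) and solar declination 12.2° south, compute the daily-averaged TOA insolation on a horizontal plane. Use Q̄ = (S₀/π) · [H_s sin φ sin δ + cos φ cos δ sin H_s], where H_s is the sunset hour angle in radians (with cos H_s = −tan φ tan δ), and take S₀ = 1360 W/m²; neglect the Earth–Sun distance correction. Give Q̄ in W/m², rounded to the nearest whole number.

104 W/m²

The sunset hour angle satisfies cos H_s = −tan φ tan δ = 0.3700, giving H_s = 68.28°. In radians, H_s = 1.1917.
H_s sin φ sin δ = 1.1917 × 0.8634 × -0.2113 = -0.2174.
cos φ cos δ sin H_s = 0.5045 × 0.9774 × 0.9290 = 0.4581.
Q̄ = (1360/π) × (-0.2174 + 0.4581) = 432.90 × 0.2407 = 104.20 W/m².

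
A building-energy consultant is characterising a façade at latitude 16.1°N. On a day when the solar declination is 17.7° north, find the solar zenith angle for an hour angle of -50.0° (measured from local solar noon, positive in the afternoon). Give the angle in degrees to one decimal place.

cos θ_z = sin φ sin δ + cos φ cos δ cos H = (0.2773)(0.3040) + (0.9608)(0.9527)(0.6428) = 0.6727.
θ_z = arccos(0.6727) = 47.72°.

47.7°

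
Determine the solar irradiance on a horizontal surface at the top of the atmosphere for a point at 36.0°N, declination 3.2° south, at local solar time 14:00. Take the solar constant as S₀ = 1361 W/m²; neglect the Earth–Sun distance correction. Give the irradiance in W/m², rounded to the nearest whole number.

Hour angle H = 15° × (14 − 12) = 30.00°.
cos θ_z = sin(36.0°) sin(-3.2°) + cos(36.0°) cos(-3.2°) cos(30.00°) = -0.0328 + 0.6995 = 0.6667.
Top-of-atmosphere irradiance = S₀ cos θ_z = 1361 × 0.6667 = 907.38 W/m².

907 W/m²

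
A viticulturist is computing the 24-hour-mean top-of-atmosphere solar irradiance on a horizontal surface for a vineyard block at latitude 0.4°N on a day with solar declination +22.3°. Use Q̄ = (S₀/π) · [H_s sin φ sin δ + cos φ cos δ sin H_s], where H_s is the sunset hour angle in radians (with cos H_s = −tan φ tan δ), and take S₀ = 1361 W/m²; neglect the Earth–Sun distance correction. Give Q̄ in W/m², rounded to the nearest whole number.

−tan φ tan δ = −(0.0070)(0.4101) = -0.0029; H_s = arccos(-0.0029) = 90.17°. In radians, H_s = 1.5738.
H_s sin φ sin δ = 1.5738 × 0.0070 × 0.3795 = 0.0042.
cos φ cos δ sin H_s = 1.0000 × 0.9252 × 1.0000 = 0.9252.
Q̄ = (1361/π) × (0.0042 + 0.9252) = 433.22 × 0.9294 = 402.63 W/m².

403 W/m²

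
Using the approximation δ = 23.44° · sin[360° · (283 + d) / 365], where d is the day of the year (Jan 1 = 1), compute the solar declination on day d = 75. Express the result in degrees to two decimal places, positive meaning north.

-2.82°

360 × (283 + 75) / 365 = 353.096°; sin(353.096°) = -0.1202.
δ = 23.44 × -0.1202 = -2.817° ≈ -2.82°.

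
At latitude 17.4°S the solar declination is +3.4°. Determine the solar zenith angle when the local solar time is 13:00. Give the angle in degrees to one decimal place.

25.5°

Hour angle H = 15° × (13 − 12) = 15.00°.
With φ = -17.4°, δ = 3.4°, H = 15.00°: sin φ sin δ = -0.0177, cos φ cos δ cos H = 0.9201, so cos θ_z = 0.9024.
θ_z = arccos(0.9024) = 25.52°.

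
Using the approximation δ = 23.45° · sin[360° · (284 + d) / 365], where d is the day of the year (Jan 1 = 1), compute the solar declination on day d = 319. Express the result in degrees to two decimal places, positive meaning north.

-19.15°

360 × (284 + 319) / 365 = 594.740°; sin(594.740°) = -0.8165.
δ = 23.45 × -0.8165 = -19.147° ≈ -19.15°.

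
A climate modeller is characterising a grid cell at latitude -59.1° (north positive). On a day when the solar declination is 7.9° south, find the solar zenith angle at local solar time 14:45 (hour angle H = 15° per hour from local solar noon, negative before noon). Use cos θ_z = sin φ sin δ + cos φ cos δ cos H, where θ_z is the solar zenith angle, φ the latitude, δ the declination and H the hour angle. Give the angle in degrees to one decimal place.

Hour angle H = 15° × (14.75 − 12) = 41.25°.
With φ = -59.1°, δ = -7.9°, H = 41.25°: sin φ sin δ = 0.1179, cos φ cos δ cos H = 0.3824, so cos θ_z = 0.5003.
θ_z = arccos(0.5003) = 59.98°.

60.0°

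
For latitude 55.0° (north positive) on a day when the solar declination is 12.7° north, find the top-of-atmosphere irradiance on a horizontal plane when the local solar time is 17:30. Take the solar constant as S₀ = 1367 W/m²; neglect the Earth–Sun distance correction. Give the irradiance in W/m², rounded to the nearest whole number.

Hour angle H = 15° × (17.5 − 12) = 82.50°.
cos θ_z = sin(55.0°) sin(12.7°) + cos(55.0°) cos(12.7°) cos(82.50°) = 0.1801 + 0.0730 = 0.2531.
Top-of-atmosphere irradiance = S₀ cos θ_z = 1367 × 0.2531 = 345.99 W/m².

346 W/m²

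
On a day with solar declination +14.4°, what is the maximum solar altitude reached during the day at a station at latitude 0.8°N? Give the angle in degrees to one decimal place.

76.4°

At local solar noon the hour angle is zero, so the elevation is 90° − |φ − δ| = 90° − |0.8° − (14.4°)| = 90° − 13.6° = 76.4°.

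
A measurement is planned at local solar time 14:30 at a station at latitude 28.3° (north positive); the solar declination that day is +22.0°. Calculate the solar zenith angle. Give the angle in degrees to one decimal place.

34.4°

Hour angle H = 15° × (14.5 − 12) = 37.50°.
With φ = 28.3°, δ = 22.0°, H = 37.50°: sin φ sin δ = 0.1776, cos φ cos δ cos H = 0.6477, so cos θ_z = 0.8253.
θ_z = arccos(0.8253) = 34.38°.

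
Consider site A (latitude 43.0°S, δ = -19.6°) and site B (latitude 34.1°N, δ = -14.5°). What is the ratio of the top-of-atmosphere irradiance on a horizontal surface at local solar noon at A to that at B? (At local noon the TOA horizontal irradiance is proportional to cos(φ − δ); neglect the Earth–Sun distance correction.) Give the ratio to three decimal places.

A: cos θ_z = cos(-43.0° − (-19.6°)) = 0.9178.
B: cos θ_z = cos(34.1° − (-14.5°)) = 0.6613.
Ratio A/B = 0.9178 / 0.6613 = 1.3879.

1.388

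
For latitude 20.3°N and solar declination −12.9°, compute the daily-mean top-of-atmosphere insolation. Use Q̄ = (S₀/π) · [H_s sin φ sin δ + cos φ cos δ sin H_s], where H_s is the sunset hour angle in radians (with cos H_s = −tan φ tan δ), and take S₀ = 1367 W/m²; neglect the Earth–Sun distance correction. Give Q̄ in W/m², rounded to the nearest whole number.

346 W/m²

cos H_s = −tan(20.3°) · tan(-12.9°) = 0.0847, so H_s = arccos(0.0847) = 85.14°. In radians, H_s = 1.4860.
H_s sin φ sin δ = 1.4860 × 0.3469 × -0.2233 = -0.1151.
cos φ cos δ sin H_s = 0.9379 × 0.9748 × 0.9964 = 0.9110.
Q̄ = (1367/π) × (-0.1151 + 0.9110) = 435.13 × 0.7959 = 346.32 W/m².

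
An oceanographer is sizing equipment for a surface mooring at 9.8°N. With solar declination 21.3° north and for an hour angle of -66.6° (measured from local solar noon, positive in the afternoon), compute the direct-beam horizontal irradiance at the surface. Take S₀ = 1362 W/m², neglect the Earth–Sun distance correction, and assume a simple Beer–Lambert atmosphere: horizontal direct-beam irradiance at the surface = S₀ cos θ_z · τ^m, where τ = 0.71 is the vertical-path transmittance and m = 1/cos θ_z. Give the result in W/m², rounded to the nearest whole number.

cos θ_z = sin(9.8°) sin(21.3°) + cos(9.8°) cos(21.3°) cos(-66.60°) = 0.0618 + 0.3646 = 0.4264.
Air mass m = 1/cos θ_z = 1/0.4264 = 2.345; τ^m = 0.71^2.345 = 0.4479.
Surface direct beam = 1362 × 0.4264 × 0.4479 = 260.12 W/m².

260 W/m²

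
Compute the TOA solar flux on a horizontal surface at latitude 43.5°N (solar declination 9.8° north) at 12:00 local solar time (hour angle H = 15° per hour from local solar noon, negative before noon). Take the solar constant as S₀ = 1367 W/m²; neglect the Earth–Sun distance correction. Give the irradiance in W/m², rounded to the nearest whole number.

1137 W/m²

Hour angle H = 15° × (12 − 12) = 0.00°.
cos θ_z = sin(43.5°) sin(9.8°) + cos(43.5°) cos(9.8°) cos(0.00°) = 0.1172 + 0.7148 = 0.8320.
Top-of-atmosphere irradiance = S₀ cos θ_z = 1367 × 0.8320 = 1137.34 W/m².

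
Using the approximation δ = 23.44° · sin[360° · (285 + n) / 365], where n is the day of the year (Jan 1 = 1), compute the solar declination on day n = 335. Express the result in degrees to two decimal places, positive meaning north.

360 × (285 + 335) / 365 = 611.507°; sin(611.507°) = -0.9484.
δ = 23.44 × -0.9484 = -22.230° ≈ -22.23°.

-22.23°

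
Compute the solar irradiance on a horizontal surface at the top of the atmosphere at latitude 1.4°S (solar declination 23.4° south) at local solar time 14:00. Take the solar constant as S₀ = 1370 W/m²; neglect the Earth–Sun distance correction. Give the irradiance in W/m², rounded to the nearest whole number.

Hour angle H = 15° × (14 − 12) = 30.00°.
With φ = -1.4°, δ = -23.4°, H = 30.00°: sin φ sin δ = 0.0097, cos φ cos δ cos H = 0.7946, so cos θ_z = 0.8043.
Top-of-atmosphere irradiance = S₀ cos θ_z = 1370 × 0.8043 = 1101.89 W/m².

1102 W/m²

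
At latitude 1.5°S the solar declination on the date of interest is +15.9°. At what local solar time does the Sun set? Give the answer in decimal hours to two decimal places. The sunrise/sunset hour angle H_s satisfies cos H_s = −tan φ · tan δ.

17.97 h

cos H_s = −tan(-1.5°) · tan(15.9°) = 0.0075, so H_s = arccos(0.0075) = 89.57°.
Sunset is at 12 + H_s/15 = 12 + 5.971 = 17.971 h local solar time.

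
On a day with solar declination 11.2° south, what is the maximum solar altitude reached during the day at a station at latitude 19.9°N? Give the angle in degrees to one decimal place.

At local solar noon the hour angle is zero, so the elevation is 90° − |φ − δ| = 90° − |19.9° − (-11.2°)| = 90° − 31.1° = 58.9°.

58.9°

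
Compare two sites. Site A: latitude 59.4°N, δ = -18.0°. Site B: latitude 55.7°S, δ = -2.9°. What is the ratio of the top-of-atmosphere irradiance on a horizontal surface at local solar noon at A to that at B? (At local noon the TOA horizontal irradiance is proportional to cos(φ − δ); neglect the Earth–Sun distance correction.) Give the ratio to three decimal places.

A: cos θ_z = cos(59.4° − (-18.0°)) = 0.2181.
B: cos θ_z = cos(-55.7° − (-2.9°)) = 0.6046.
Ratio A/B = 0.2181 / 0.6046 = 0.3607.

0.361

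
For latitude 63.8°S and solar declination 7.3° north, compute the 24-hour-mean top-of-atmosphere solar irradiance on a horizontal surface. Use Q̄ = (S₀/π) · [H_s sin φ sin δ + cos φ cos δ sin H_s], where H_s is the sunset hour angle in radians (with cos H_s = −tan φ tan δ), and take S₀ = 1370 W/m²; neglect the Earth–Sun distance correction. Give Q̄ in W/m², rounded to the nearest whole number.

119 W/m²

−tan φ tan δ = −(-2.0323)(0.1281) = 0.2603; H_s = arccos(0.2603) = 74.91°. In radians, H_s = 1.3074.
H_s sin φ sin δ = 1.3074 × -0.8973 × 0.1271 = -0.1491.
cos φ cos δ sin H_s = 0.4415 × 0.9919 × 0.9655 = 0.4228.
Q̄ = (1370/π) × (-0.1491 + 0.4228) = 436.08 × 0.2737 = 119.36 W/m².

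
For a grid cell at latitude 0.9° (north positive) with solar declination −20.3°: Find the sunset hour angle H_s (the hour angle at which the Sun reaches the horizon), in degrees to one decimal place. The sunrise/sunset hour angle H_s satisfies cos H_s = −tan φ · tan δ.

−tan φ tan δ = −(0.0157)(-0.3699) = 0.0058; H_s = arccos(0.0058) = 89.67°.

89.7°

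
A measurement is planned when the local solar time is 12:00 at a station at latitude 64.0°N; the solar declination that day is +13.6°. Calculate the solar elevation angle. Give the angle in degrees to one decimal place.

39.6°

Hour angle H = 15° × (12 − 12) = 0.00°.
cos θ_z = sin φ sin δ + cos φ cos δ cos H = (0.8988)(0.2351) + (0.4384)(0.9720)(1.0000) = 0.6374.
θ_z = arccos(0.6374) = 50.40°, so the elevation is 90° − 50.40° = 39.60°.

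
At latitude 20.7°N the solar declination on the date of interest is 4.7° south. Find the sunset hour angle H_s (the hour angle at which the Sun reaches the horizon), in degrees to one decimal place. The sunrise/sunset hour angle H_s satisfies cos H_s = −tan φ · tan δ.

cos H_s = −tan(20.7°) · tan(-4.7°) = 0.0311, so H_s = arccos(0.0311) = 88.22°.

88.2°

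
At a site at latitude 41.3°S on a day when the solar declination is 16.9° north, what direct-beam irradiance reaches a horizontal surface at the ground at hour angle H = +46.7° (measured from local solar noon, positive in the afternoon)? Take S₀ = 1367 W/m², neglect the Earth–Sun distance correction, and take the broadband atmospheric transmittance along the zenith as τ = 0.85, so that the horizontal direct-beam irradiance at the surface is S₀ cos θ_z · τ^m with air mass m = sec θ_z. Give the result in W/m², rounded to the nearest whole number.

240 W/m²

cos θ_z = sin φ sin δ + cos φ cos δ cos H = (-0.6600)(0.2907) + (0.7513)(0.9568)(0.6858) = 0.3011.
Air mass m = 1/cos θ_z = 1/0.3011 = 3.321; τ^m = 0.85^3.321 = 0.5829.
Surface direct beam = 1367 × 0.3011 × 0.5829 = 239.92 W/m².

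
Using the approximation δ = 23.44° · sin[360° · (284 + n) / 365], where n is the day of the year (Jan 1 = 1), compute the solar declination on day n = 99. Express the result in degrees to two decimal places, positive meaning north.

360 × (284 + 99) / 365 = 377.753°; sin(377.753°) = 0.3049.
δ = 23.44 × 0.3049 = 7.147° ≈ +7.15°.

+7.15°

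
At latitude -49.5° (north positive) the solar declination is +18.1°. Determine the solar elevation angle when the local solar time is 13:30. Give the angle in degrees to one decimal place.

19.5°

Hour angle H = 15° × (13.5 − 12) = 22.50°.
With φ = -49.5°, δ = 18.1°, H = 22.50°: sin φ sin δ = -0.2362, cos φ cos δ cos H = 0.5703, so cos θ_z = 0.3341.
θ_z = arccos(0.3341) = 70.48°, so the elevation is 90° − 70.48° = 19.52°.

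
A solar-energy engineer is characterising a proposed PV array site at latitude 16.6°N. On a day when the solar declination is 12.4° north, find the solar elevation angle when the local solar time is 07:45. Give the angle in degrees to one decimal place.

Hour angle H = 15° × (7.75 − 12) = -63.75°.
cos θ_z = sin φ sin δ + cos φ cos δ cos H = (0.2857)(0.2147) + (0.9583)(0.9767)(0.4423) = 0.4753.
θ_z = arccos(0.4753) = 61.62°, so the elevation is 90° − 61.62° = 28.38°.

28.4°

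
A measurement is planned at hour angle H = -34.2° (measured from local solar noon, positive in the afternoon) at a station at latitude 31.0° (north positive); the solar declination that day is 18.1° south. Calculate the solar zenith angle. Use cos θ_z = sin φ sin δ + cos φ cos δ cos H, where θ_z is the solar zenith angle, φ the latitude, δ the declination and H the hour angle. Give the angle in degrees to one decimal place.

59.1°

cos θ_z = sin(31.0°) sin(-18.1°) + cos(31.0°) cos(-18.1°) cos(-34.20°) = -0.1600 + 0.6739 = 0.5139.
θ_z = arccos(0.5139) = 59.08°.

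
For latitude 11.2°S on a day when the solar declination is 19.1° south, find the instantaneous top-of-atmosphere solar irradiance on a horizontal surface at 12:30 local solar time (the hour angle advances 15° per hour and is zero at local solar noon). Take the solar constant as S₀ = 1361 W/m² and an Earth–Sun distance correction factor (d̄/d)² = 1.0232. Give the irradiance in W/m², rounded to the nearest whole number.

1368 W/m²

Hour angle H = 15° × (12.5 − 12) = 7.50°.
With φ = -11.2°, δ = -19.1°, H = 7.50°: sin φ sin δ = 0.0636, cos φ cos δ cos H = 0.9190, so cos θ_z = 0.9826.
Top-of-atmosphere irradiance = S₀ (d̄/d)² cos θ_z = 1361 × 1.0232 × 0.9826 = 1368.34 W/m².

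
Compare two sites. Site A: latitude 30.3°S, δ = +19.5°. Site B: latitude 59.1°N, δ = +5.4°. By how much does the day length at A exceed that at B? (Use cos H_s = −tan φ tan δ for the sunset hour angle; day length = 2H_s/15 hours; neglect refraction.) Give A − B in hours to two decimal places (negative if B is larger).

A: H_s = arccos(−tan -30.3° · tan 19.5°) = 78.06°, so 2H_s/15 = 10.4080 h.
B: H_s = arccos(−tan 59.1° · tan 5.4°) = 99.09°, so 2H_s/15 = 13.2120 h.
A − B = 10.4080 − 13.2120 = -2.8040 h.

-2.80 h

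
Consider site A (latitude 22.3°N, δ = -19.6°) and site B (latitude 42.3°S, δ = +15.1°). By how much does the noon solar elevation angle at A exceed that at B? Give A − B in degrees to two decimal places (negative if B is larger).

+15.50°

A: 90° − |22.3 − (-19.6)| = 48.10°.
B: 90° − |-42.3 − (15.1)| = 32.60°.
A − B = 48.10 − 32.60 = 15.50°.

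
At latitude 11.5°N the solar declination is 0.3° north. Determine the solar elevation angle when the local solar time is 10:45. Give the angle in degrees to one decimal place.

Hour angle H = 15° × (10.75 − 12) = -18.75°.
cos θ_z = sin φ sin δ + cos φ cos δ cos H = (0.1994)(0.0052) + (0.9799)(1.0000)(0.9469) = 0.9289.
θ_z = arccos(0.9289) = 21.74°, so the elevation is 90° − 21.74° = 68.26°.

68.3°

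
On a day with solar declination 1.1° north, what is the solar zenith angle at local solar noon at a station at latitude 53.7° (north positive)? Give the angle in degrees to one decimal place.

At local solar noon the hour angle is zero, so the zenith angle is |φ − δ| = |53.7° − (1.1°)| = 52.6°.

52.6°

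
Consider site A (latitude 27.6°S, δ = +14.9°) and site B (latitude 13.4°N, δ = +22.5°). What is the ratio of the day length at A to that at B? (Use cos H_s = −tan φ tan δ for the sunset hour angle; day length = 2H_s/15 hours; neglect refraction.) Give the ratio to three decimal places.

0.857

A: H_s = arccos(−tan -27.6° · tan 14.9°) = 82.00°, so 2H_s/15 = 10.9333 h.
B: H_s = arccos(−tan 13.4° · tan 22.5°) = 95.66°, so 2H_s/15 = 12.7547 h.
Ratio A/B = 10.9333 / 12.7547 = 0.8572.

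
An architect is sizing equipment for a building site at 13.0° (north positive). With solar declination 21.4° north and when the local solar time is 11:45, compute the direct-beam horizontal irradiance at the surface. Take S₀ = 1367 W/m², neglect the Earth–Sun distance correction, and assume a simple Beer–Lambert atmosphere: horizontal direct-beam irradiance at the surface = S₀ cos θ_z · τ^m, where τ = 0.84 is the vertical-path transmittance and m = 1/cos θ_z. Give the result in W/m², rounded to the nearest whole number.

1131 W/m²

Hour angle H = 15° × (11.75 − 12) = -3.75°.
cos θ_z = sin(13.0°) sin(21.4°) + cos(13.0°) cos(21.4°) cos(-3.75°) = 0.0821 + 0.9053 = 0.9874.
Air mass m = 1/cos θ_z = 1/0.9874 = 1.013; τ^m = 0.84^1.013 = 0.8381.
Surface direct beam = 1367 × 0.9874 × 0.8381 = 1131.25 W/m².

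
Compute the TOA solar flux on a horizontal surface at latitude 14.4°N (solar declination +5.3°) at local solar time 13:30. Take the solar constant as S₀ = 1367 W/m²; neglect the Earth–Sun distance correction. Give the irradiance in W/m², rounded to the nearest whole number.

Hour angle H = 15° × (13.5 − 12) = 22.50°.
cos θ_z = sin φ sin δ + cos φ cos δ cos H = (0.2487)(0.0924) + (0.9686)(0.9957)(0.9239) = 0.9140.
Top-of-atmosphere irradiance = S₀ cos θ_z = 1367 × 0.9140 = 1249.44 W/m².

1249 W/m²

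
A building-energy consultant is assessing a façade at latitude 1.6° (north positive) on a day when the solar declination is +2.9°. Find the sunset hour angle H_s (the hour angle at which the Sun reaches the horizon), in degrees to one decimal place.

90.1°

−tan φ tan δ = −(0.0279)(0.0507) = -0.0014; H_s = arccos(-0.0014) = 90.08°.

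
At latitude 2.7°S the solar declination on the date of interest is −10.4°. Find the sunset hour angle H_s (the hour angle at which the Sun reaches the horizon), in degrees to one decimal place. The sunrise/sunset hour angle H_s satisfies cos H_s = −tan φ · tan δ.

cos H_s = −tan(-2.7°) · tan(-10.4°) = -0.0087, so H_s = arccos(-0.0087) = 90.50°.

90.5°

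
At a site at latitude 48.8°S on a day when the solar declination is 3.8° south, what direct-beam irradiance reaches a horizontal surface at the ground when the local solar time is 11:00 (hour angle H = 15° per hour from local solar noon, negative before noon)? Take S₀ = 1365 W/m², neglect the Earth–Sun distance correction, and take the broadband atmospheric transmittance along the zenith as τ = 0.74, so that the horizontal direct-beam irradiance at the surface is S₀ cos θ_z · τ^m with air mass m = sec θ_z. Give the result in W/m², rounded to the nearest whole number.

Hour angle H = 15° × (11 − 12) = -15.00°.
cos θ_z = sin φ sin δ + cos φ cos δ cos H = (-0.7524)(-0.0663) + (0.6587)(0.9978)(0.9659) = 0.6847.
Air mass m = 1/cos θ_z = 1/0.6847 = 1.460; τ^m = 0.74^1.460 = 0.6443.
Surface direct beam = 1365 × 0.6847 × 0.6443 = 602.17 W/m².

602 W/m²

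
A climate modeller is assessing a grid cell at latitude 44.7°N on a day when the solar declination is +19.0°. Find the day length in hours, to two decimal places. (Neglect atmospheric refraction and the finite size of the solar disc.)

−tan φ tan δ = −(0.9896)(0.3443) = -0.3407; H_s = arccos(-0.3407) = 109.92°.
Day length = 2 H_s / 15° h⁻¹ = 219.84° / 15 = 14.656 h.

14.66 hours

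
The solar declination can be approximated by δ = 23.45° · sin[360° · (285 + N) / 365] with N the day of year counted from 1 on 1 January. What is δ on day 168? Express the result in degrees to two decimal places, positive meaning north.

360 × (285 + 168) / 365 = 446.795°; sin(446.795°) = 0.9984.
δ = 23.45 × 0.9984 = 23.412° ≈ +23.41°.

+23.41°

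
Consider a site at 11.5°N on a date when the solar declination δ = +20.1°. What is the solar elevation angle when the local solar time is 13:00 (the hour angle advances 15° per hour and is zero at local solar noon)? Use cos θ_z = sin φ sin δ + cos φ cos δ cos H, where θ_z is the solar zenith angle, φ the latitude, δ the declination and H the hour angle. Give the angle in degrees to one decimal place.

73.2°

Hour angle H = 15° × (13 − 12) = 15.00°.
cos θ_z = sin φ sin δ + cos φ cos δ cos H = (0.1994)(0.3437) + (0.9799)(0.9391)(0.9659) = 0.9574.
θ_z = arccos(0.9574) = 16.78°, so the elevation is 90° − 16.78° = 73.22°.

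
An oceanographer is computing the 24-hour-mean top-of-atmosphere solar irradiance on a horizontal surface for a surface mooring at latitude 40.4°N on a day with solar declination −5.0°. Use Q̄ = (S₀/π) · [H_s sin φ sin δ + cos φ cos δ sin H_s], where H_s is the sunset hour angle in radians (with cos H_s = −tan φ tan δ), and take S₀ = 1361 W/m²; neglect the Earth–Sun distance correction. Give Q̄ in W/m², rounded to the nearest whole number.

The sunset hour angle satisfies cos H_s = −tan φ tan δ = 0.0745, giving H_s = 85.73°. In radians, H_s = 1.4963.
H_s sin φ sin δ = 1.4963 × 0.6481 × -0.0872 = -0.0846.
cos φ cos δ sin H_s = 0.7615 × 0.9962 × 0.9972 = 0.7565.
Q̄ = (1361/π) × (-0.0846 + 0.7565) = 433.22 × 0.6719 = 291.08 W/m².

291 W/m²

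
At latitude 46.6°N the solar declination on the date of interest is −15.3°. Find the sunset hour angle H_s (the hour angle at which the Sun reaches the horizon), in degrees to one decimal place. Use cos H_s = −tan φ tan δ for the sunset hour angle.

73.2°

The sunset hour angle satisfies cos H_s = −tan φ tan δ = 0.2893, giving H_s = 73.18°.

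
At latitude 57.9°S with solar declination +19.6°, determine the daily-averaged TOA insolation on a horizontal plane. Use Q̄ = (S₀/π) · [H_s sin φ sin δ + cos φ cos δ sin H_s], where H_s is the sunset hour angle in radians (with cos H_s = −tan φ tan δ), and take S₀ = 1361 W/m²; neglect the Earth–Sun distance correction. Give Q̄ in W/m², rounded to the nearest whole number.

59 W/m²

−tan φ tan δ = −(-1.5941)(0.3561) = 0.5677; H_s = arccos(0.5677) = 55.41°. In radians, H_s = 0.9671.
H_s sin φ sin δ = 0.9671 × -0.8471 × 0.3355 = -0.2749.
cos φ cos δ sin H_s = 0.5314 × 0.9421 × 0.8232 = 0.4121.
Q̄ = (1361/π) × (-0.2749 + 0.4121) = 433.22 × 0.1372 = 59.44 W/m².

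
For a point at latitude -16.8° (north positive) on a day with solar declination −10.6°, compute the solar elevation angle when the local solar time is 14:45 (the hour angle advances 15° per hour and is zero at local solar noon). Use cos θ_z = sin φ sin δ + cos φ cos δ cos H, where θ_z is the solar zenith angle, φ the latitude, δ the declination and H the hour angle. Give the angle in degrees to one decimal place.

Hour angle H = 15° × (14.75 − 12) = 41.25°.
With φ = -16.8°, δ = -10.6°, H = 41.25°: sin φ sin δ = 0.0532, cos φ cos δ cos H = 0.7075, so cos θ_z = 0.7607.
θ_z = arccos(0.7607) = 40.47°, so the elevation is 90° − 40.47° = 49.53°.

49.5°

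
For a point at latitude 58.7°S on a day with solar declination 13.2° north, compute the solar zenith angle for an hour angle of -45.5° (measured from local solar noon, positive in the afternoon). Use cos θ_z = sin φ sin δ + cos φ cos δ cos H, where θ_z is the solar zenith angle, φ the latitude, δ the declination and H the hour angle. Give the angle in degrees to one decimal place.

With φ = -58.7°, δ = 13.2°, H = -45.50°: sin φ sin δ = -0.1951, cos φ cos δ cos H = 0.3545, so cos θ_z = 0.1594.
θ_z = arccos(0.1594) = 80.83°.

80.8°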